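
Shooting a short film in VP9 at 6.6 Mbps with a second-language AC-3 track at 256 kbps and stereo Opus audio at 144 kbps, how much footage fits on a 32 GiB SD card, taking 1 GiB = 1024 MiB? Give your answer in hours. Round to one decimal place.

10.9 hours

Audio total: 256 + 144 = 400 kbps = 0.400 Mbps.
Total bitrate: 6.6 + 0.400 = 7.000 Mbps.
Capacity: 32 GiB = 274,878 Mb.
Recording time: 274,878 / 7.000 = 39,268 s ≈ 10.9 hours.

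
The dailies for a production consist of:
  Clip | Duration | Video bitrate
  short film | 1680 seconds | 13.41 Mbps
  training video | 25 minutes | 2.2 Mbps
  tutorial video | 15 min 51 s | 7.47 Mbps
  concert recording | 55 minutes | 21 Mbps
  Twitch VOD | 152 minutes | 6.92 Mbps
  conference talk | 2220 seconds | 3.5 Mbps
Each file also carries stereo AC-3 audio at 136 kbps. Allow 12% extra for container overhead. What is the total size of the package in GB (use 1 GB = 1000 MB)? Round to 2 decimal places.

Audio: 136 kbps = 0.136 Mbps.
short film: 13.546 Mbps × 1680 s × 1.12 = 25488.2 Mb
training video: 2.336 Mbps × 1500 s × 1.12 = 3924.5 Mb
tutorial video: 7.606 Mbps × 951 s × 1.12 = 8101.3 Mb
concert recording: 21.136 Mbps × 3300 s × 1.12 = 78118.7 Mb
Twitch VOD: 7.056 Mbps × 9120 s × 1.12 = 72072.8 Mb
conference talk: 3.636 Mbps × 2220 s × 1.12 = 9040.6 Mb
Total: 196745.9 Mb = 24593.2 MB.
= 24.59 GB.

24.59 GB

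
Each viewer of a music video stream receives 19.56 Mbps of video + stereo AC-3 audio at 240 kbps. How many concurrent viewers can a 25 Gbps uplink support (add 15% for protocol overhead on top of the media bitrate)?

1097

Audio: 240 kbps = 0.240 Mbps.
Per-viewer media rate: 19.800 Mbps.
On the wire with 15% overhead: 22.770 Mbps.
25 Gbps = 25,000 Mbps; 25,000 / 22.770 = 1097.94 → 1097 viewers.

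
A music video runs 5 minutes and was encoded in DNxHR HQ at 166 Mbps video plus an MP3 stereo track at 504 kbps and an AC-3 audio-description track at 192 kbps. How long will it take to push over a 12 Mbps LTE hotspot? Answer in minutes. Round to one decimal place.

69.5 minutes

5 min = 300 s
Audio total: 504 + 192 = 696 kbps = 0.696 Mbps.
Total bitrate: 166.696 Mbps.
File: 166.696 Mbps × 300 s = 50008.8 Mb.
At 12 Mbps: 50008.8 / 12 = 4167.4 s ≈ 69.5 minutes.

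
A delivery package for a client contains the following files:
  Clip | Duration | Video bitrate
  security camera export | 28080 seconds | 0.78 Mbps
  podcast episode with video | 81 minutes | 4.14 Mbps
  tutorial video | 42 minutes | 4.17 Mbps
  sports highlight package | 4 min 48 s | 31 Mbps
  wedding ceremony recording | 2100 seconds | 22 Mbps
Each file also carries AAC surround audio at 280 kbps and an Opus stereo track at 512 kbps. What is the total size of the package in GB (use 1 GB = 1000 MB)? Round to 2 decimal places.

Audio total: 280 + 512 = 792 kbps = 0.792 Mbps.
security camera export: 1.572 Mbps × 28080 s = 44141.8 Mb
podcast episode with video: 4.932 Mbps × 4860 s = 23969.5 Mb
tutorial video: 4.962 Mbps × 2520 s = 12504.2 Mb
sports highlight package: 31.792 Mbps × 288 s = 9156.1 Mb
wedding ceremony recording: 22.792 Mbps × 2100 s = 47863.2 Mb
Total: 137634.8 Mb = 17204.4 MB.
= 17.20 GB.

17.20 GB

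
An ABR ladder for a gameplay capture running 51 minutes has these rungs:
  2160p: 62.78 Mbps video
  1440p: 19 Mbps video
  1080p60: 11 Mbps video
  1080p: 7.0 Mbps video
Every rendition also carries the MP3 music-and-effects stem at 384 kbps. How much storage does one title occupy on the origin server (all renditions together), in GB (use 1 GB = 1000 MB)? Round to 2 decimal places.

38.75 GB

51 min = 3060 s
Audio: 384 kbps = 0.384 Mbps.
Sum of rendition bitrates: (62.78+0.384) + (19+0.384) + (11+0.384) + (7.0+0.384) = 101.316 Mbps.
× 3060 s = 310,027 Mb = 38,753 MB = 38.75 GB.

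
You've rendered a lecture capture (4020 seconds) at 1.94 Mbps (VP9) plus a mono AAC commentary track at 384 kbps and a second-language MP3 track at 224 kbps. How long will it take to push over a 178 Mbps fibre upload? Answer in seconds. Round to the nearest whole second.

Audio total: 384 + 224 = 608 kbps = 0.608 Mbps.
Total bitrate: 2.548 Mbps.
File: 2.548 Mbps × 4020 s = 10243.0 Mb.
At 178 Mbps: 10243.0 / 178 = 57.5 s ≈ 57.5 seconds.

58 seconds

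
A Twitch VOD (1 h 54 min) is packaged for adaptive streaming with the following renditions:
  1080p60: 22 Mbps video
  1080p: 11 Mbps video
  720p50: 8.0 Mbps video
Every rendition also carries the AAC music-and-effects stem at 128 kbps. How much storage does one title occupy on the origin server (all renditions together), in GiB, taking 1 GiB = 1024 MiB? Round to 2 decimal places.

1 h 54 min = 114 min = 6840 s
Audio: 128 kbps = 0.128 Mbps.
Sum of rendition bitrates: (22+0.128) + (11+0.128) + (8.0+0.128) = 41.384 Mbps.
× 6840 s = 283,067 Mb = 35,383 MB = 32.95 GiB.

32.95 GiB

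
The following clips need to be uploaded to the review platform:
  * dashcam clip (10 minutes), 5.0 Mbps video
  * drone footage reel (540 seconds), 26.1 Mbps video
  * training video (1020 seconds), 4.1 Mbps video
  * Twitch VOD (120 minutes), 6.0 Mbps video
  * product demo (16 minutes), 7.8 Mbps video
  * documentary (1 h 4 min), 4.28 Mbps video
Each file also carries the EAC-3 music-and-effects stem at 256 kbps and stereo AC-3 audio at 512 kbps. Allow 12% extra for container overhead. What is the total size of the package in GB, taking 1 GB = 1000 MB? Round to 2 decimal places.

Audio total: 256 + 512 = 768 kbps = 0.768 Mbps.
dashcam clip: 5.768 Mbps × 600 s × 1.12 = 3876.1 Mb
drone footage reel: 26.868 Mbps × 540 s × 1.12 = 16249.8 Mb
training video: 4.868 Mbps × 1020 s × 1.12 = 5561.2 Mb
Twitch VOD: 6.768 Mbps × 7200 s × 1.12 = 54577.2 Mb
product demo: 8.568 Mbps × 960 s × 1.12 = 9212.3 Mb
documentary: 5.048 Mbps × 3840 s × 1.12 = 21710.4 Mb
Total: 111187.0 Mb = 13898.4 MB.
= 13.90 GB.

13.90 GB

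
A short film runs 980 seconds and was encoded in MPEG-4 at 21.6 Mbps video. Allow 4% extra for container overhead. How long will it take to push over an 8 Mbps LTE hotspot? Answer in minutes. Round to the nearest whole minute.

File: 21.600 Mbps × 980 s = 21168.0 Mb.
With 4% container overhead: ×1.04. → 22014.7 Mb.
At 8 Mbps: 22014.7 / 8 = 2751.8 s ≈ 45.9 minutes.

46 minutes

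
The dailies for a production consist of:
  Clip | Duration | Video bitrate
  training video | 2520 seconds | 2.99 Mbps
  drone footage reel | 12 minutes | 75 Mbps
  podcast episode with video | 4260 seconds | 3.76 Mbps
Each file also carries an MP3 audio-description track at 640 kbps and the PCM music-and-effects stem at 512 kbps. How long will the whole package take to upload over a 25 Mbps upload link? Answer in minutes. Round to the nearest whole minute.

Audio total: 640 + 512 = 1152 kbps = 1.152 Mbps.
training video: 4.142 Mbps × 2520 s = 10437.8 Mb
drone footage reel: 76.152 Mbps × 720 s = 54829.4 Mb
podcast episode with video: 4.912 Mbps × 4260 s = 20925.1 Mb
Total: 86192.4 Mb = 10774.0 MB.
At 25 Mbps: 86192.4 / 25 = 3448 s ≈ 57.5 minutes.

57 minutes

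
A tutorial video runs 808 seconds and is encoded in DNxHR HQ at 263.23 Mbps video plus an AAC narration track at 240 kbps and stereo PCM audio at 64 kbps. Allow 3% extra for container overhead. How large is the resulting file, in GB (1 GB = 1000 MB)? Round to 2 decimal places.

27.42 GB

Audio total: 240 + 64 = 304 kbps = 0.304 Mbps.
Total bitrate: 263.23 + 0.304 = 263.534 Mbps.
Stream data: 263.534 Mbps × 808 s = 212935.5 Mb.
With 3% container overhead: ×1.03.
219,324 Mb ÷ 8 = 27,415 MB → 27.42 GB.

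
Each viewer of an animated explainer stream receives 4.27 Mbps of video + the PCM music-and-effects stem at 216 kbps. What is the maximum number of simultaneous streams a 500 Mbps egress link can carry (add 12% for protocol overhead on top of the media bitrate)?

Audio: 216 kbps = 0.216 Mbps.
Per-viewer media rate: 4.486 Mbps.
On the wire with 12% overhead: 5.024 Mbps.
500 Mbps = 500.0 Mbps; 500.0 / 5.024 = 99.52 → 99 viewers.

99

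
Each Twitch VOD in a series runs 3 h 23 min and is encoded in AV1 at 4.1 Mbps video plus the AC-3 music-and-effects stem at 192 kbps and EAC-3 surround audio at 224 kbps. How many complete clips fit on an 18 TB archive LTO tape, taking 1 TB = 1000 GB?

3 h 23 min = 203 min = 12180 s
Audio total: 192 + 224 = 416 kbps = 0.416 Mbps.
Total bitrate: 4.516 Mbps.
Per item: 4.516 Mbps × 12180 s = 55,005 Mb = 6,876 MB.
Capacity: 18 TB = 144,000,000 Mb; 2617.95 items → 2617 complete.

2617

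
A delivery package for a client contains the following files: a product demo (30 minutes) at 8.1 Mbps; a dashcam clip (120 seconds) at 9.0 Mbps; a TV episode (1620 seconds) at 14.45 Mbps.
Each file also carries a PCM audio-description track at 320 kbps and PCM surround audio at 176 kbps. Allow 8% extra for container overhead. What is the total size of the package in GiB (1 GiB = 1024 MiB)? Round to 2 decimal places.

5.13 GiB

Audio total: 320 + 176 = 496 kbps = 0.496 Mbps.
product demo: 8.596 Mbps × 1800 s × 1.08 = 16710.6 Mb
dashcam clip: 9.496 Mbps × 120 s × 1.08 = 1230.7 Mb
TV episode: 14.946 Mbps × 1620 s × 1.08 = 26149.5 Mb
Total: 44090.8 Mb = 5511.4 MB.
= 5.133 GiB.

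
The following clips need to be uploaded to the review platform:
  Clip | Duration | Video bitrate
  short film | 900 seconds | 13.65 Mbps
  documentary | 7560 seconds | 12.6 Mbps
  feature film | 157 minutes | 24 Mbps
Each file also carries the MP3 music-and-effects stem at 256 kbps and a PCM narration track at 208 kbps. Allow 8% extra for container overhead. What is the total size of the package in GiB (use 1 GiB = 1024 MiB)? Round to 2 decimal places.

42.99 GiB

Audio total: 256 + 208 = 464 kbps = 0.464 Mbps.
short film: 14.114 Mbps × 900 s × 1.08 = 13718.8 Mb
documentary: 13.064 Mbps × 7560 s × 1.08 = 106664.9 Mb
feature film: 24.464 Mbps × 9420 s × 1.08 = 248887.0 Mb
Total: 369270.7 Mb = 46158.8 MB.
= 42.99 GiB.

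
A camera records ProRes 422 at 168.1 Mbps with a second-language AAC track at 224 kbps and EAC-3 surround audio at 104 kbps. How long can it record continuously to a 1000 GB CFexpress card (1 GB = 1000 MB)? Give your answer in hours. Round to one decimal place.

Audio total: 224 + 104 = 328 kbps = 0.328 Mbps.
Total bitrate: 168.1 + 0.328 = 168.428 Mbps.
Capacity: 1000 GB = 8,000,000 Mb.
Recording time: 8,000,000 / 168.428 = 47,498 s ≈ 13.2 hours.

13.2 hours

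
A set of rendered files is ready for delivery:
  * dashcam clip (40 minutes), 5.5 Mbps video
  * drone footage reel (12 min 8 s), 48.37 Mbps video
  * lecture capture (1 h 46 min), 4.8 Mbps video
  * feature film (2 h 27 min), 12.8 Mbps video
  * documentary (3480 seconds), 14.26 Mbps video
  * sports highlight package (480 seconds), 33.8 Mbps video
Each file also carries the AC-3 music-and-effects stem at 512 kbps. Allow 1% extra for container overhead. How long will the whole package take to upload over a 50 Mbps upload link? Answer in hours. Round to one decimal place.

1.5 hours

Audio: 512 kbps = 0.512 Mbps.
dashcam clip: 6.012 Mbps × 2400 s × 1.01 = 14573.1 Mb
drone footage reel: 48.882 Mbps × 728 s × 1.01 = 35942.0 Mb
lecture capture: 5.312 Mbps × 6360 s × 1.01 = 34122.2 Mb
feature film: 13.312 Mbps × 8820 s × 1.01 = 118586.0 Mb
documentary: 14.772 Mbps × 3480 s × 1.01 = 51920.6 Mb
sports highlight package: 34.312 Mbps × 480 s × 1.01 = 16634.5 Mb
Total: 271778.2 Mb = 33972.3 MB.
At 50 Mbps: 271778.2 / 50 = 5436 s ≈ 1.51 hours.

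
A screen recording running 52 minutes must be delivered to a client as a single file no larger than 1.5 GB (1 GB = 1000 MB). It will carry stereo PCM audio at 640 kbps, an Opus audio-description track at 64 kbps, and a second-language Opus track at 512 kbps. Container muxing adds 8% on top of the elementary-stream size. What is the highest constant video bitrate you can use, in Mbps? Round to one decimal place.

Budget: 1.5 GB = 12000.0 Mb.
Stream payload after overhead: 12000.0 / 1.08 = 11111.1 Mb.
52 min = 3120 s
Total bitrate budget: 11111.1 Mb / 3120 s = 3.561 Mbps.
Audio total: 640 + 64 + 512 = 1216 kbps = 1.216 Mbps.
Video: 3.561 − 1.216 = 2.345 Mbps.

2.3 Mbps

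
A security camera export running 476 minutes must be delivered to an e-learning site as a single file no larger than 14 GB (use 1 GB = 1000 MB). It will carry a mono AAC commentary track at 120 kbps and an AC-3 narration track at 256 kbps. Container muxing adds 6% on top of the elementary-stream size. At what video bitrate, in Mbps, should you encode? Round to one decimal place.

3.3 Mbps

Budget: 14 GB = 112000.0 Mb.
Stream payload after overhead: 112000.0 / 1.06 = 105660.4 Mb.
476 min = 28560 s
Total bitrate budget: 105660.4 Mb / 28560 s = 3.700 Mbps.
Audio total: 120 + 256 = 376 kbps = 0.376 Mbps.
Video: 3.700 − 0.376 = 3.324 Mbps.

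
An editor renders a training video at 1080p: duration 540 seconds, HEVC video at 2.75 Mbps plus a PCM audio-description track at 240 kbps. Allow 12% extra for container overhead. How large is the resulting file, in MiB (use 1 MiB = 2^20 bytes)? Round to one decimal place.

Audio: 240 kbps = 0.240 Mbps.
Total bitrate: 2.75 + 0.240 = 2.990 Mbps.
Stream data: 2.990 Mbps × 540 s = 1614.6 Mb.
With 12% container overhead: ×1.12.
1,808 Mb = 226,044,000 bytes ÷ 1,048,576 = 215.6 MiB.

215.6 MiB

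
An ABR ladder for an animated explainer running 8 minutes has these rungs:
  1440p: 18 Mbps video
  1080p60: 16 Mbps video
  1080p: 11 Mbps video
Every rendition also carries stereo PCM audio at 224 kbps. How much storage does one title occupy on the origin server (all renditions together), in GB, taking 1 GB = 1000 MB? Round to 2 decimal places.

2.74 GB

8 min = 480 s
Audio: 224 kbps = 0.224 Mbps.
Sum of rendition bitrates: (18+0.224) + (16+0.224) + (11+0.224) = 45.672 Mbps.
× 480 s = 21,923 Mb = 2,740 MB = 2.740 GB.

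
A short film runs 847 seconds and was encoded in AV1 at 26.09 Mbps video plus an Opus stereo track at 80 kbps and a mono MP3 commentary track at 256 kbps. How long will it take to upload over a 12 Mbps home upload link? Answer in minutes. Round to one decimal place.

31.1 minutes

Audio total: 80 + 256 = 336 kbps = 0.336 Mbps.
Total bitrate: 26.426 Mbps.
File: 26.426 Mbps × 847 s = 22382.8 Mb.
At 12 Mbps: 22382.8 / 12 = 1865.2 s ≈ 31.1 minutes.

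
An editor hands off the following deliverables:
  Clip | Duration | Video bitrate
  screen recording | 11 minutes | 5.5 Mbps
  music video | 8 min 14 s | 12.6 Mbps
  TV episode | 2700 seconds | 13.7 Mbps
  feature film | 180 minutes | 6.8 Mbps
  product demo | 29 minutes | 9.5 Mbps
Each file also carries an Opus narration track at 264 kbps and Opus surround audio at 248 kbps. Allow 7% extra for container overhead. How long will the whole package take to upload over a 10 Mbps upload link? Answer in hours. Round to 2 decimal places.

Audio total: 264 + 248 = 512 kbps = 0.512 Mbps.
screen recording: 6.012 Mbps × 660 s × 1.07 = 4245.7 Mb
music video: 13.112 Mbps × 494 s × 1.07 = 6930.7 Mb
TV episode: 14.212 Mbps × 2700 s × 1.07 = 41058.5 Mb
feature film: 7.312 Mbps × 10800 s × 1.07 = 84497.5 Mb
product demo: 10.012 Mbps × 1740 s × 1.07 = 18640.3 Mb
Total: 155372.7 Mb = 19421.6 MB.
At 10 Mbps: 155372.7 / 10 = 15537 s ≈ 4.32 hours.

4.32 hours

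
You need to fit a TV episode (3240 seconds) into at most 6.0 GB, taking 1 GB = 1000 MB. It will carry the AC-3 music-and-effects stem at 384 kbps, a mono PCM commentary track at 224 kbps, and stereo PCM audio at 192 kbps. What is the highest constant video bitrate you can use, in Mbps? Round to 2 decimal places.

14.01 Mbps

Budget: 6.0 GB = 48000.0 Mb.
Total bitrate budget: 48000.0 Mb / 3240 s = 14.815 Mbps.
Audio total: 384 + 224 + 192 = 800 kbps = 0.800 Mbps.
Video: 14.815 − 0.800 = 14.015 Mbps.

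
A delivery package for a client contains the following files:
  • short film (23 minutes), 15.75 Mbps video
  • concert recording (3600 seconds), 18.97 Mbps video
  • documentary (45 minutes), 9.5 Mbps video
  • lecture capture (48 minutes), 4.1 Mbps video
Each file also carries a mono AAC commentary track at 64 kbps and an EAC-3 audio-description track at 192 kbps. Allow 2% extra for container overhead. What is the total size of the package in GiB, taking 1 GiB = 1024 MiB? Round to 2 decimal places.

15.46 GiB

Audio total: 64 + 192 = 256 kbps = 0.256 Mbps.
short film: 16.006 Mbps × 1380 s × 1.02 = 22530.0 Mb
concert recording: 19.226 Mbps × 3600 s × 1.02 = 70597.9 Mb
documentary: 9.756 Mbps × 2700 s × 1.02 = 26868.0 Mb
lecture capture: 4.356 Mbps × 2880 s × 1.02 = 12796.2 Mb
Total: 132792.1 Mb = 16599.0 MB.
= 15.46 GiB.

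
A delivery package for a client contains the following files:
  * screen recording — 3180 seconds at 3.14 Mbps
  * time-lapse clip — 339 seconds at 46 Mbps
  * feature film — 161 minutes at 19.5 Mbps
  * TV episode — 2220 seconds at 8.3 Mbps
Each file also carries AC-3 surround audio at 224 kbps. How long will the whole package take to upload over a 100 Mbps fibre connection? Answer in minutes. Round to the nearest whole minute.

Audio: 224 kbps = 0.224 Mbps.
screen recording: 3.364 Mbps × 3180 s = 10697.5 Mb
time-lapse clip: 46.224 Mbps × 339 s = 15669.9 Mb
feature film: 19.724 Mbps × 9660 s = 190533.8 Mb
TV episode: 8.524 Mbps × 2220 s = 18923.3 Mb
Total: 235824.6 Mb = 29478.1 MB.
At 100 Mbps: 235824.6 / 100 = 2358 s ≈ 39.3 minutes.

39 minutes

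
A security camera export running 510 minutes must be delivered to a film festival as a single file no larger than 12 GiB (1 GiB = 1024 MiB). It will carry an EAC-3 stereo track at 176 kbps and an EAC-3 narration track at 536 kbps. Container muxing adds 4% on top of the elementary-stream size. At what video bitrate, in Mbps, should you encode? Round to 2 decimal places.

Budget: 12 GiB = 103079.2 Mb.
Stream payload after overhead: 103079.2 / 1.04 = 99114.6 Mb.
510 min = 30600 s
Total bitrate budget: 99114.6 Mb / 30600 s = 3.239 Mbps.
Audio total: 176 + 536 = 712 kbps = 0.712 Mbps.
Video: 3.239 − 0.712 = 2.527 Mbps.

2.53 Mbps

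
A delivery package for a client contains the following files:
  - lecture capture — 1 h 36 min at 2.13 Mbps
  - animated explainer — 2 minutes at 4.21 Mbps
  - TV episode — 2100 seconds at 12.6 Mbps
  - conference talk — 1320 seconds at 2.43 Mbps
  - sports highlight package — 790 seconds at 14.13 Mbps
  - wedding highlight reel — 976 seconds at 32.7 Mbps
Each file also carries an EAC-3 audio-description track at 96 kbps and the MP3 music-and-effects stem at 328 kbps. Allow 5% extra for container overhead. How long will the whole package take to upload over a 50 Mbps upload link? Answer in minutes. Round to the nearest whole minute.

Audio total: 96 + 328 = 424 kbps = 0.424 Mbps.
lecture capture: 2.554 Mbps × 5760 s × 1.05 = 15446.6 Mb
animated explainer: 4.634 Mbps × 120 s × 1.05 = 583.9 Mb
TV episode: 13.024 Mbps × 2100 s × 1.05 = 28717.9 Mb
conference talk: 2.854 Mbps × 1320 s × 1.05 = 3955.6 Mb
sports highlight package: 14.554 Mbps × 790 s × 1.05 = 12072.5 Mb
wedding highlight reel: 33.124 Mbps × 976 s × 1.05 = 33945.5 Mb
Total: 94722.1 Mb = 11840.3 MB.
At 50 Mbps: 94722.1 / 50 = 1894 s ≈ 31.6 minutes.

32 minutes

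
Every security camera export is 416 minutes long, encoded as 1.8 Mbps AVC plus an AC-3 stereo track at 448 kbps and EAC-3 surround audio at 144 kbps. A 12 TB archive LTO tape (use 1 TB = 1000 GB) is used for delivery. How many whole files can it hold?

416 min = 24960 s
Audio total: 448 + 144 = 592 kbps = 0.592 Mbps.
Total bitrate: 2.392 Mbps.
Per item: 2.392 Mbps × 24960 s = 59,704 Mb = 7,463 MB.
Capacity: 12 TB = 96,000,000 Mb; 1607.92 items → 1607 complete.

1607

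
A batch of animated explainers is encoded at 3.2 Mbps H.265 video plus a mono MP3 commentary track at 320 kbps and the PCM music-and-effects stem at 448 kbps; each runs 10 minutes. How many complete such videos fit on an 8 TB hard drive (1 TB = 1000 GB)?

26881

10 min = 600 s
Audio total: 320 + 448 = 768 kbps = 0.768 Mbps.
Total bitrate: 3.968 Mbps.
Per item: 3.968 Mbps × 600 s = 2,381 Mb = 297.6 MB.
Capacity: 8 TB = 64,000,000 Mb; 26881.72 items → 26881 complete.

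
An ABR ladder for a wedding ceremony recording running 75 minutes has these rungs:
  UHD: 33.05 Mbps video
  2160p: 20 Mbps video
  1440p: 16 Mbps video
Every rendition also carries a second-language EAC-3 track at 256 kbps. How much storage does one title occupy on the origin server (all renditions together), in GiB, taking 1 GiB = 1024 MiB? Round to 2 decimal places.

75 min = 4500 s
Audio: 256 kbps = 0.256 Mbps.
Sum of rendition bitrates: (33.05+0.256) + (20+0.256) + (16+0.256) = 69.818 Mbps.
× 4500 s = 314,181 Mb = 39,273 MB = 36.58 GiB.

36.58 GiB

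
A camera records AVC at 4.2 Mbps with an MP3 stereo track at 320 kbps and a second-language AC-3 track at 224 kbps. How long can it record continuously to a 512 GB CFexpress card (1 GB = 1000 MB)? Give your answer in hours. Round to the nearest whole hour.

240 hours

Audio total: 320 + 224 = 544 kbps = 0.544 Mbps.
Total bitrate: 4.2 + 0.544 = 4.744 Mbps.
Capacity: 512 GB = 4,096,000 Mb.
Recording time: 4,096,000 / 4.744 = 863,406 s ≈ 240 hours.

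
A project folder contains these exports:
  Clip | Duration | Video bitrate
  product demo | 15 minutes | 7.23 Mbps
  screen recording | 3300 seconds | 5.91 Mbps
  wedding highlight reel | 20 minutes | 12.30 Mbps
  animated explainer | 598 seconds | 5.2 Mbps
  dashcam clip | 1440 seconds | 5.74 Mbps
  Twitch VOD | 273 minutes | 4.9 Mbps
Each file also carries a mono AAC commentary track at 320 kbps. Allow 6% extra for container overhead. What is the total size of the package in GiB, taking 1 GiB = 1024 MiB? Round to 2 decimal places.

17.28 GiB

Audio: 320 kbps = 0.320 Mbps.
product demo: 7.550 Mbps × 900 s × 1.06 = 7202.7 Mb
screen recording: 6.230 Mbps × 3300 s × 1.06 = 21792.5 Mb
wedding highlight reel: 12.620 Mbps × 1200 s × 1.06 = 16052.6 Mb
animated explainer: 5.520 Mbps × 598 s × 1.06 = 3499.0 Mb
dashcam clip: 6.060 Mbps × 1440 s × 1.06 = 9250.0 Mb
Twitch VOD: 5.220 Mbps × 16380 s × 1.06 = 90633.8 Mb
Total: 148430.7 Mb = 18553.8 MB.
= 17.28 GiB.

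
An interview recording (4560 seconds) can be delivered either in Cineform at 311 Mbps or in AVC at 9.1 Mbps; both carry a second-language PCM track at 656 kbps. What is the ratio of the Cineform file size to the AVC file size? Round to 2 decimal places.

31.95

Audio: 656 kbps = 0.656 Mbps.
Cineform: 311.656 Mbps × 4560 s = 1421151.4 Mb = 177.644 GB.
AVC: 9.756 Mbps × 4560 s = 44487.4 Mb = 5.561 GB.
Ratio: 177.644 / 5.561 = 31.945.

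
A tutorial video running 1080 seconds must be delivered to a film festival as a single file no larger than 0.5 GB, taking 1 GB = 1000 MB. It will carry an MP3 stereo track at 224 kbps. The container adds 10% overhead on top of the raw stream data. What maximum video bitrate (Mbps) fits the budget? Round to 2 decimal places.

3.14 Mbps

Budget: 0.5 GB = 4000.0 Mb.
Stream payload after overhead: 4000.0 / 1.10 = 3636.4 Mb.
Total bitrate budget: 3636.4 Mb / 1080 s = 3.367 Mbps.
Audio: 224 kbps = 0.224 Mbps.
Video: 3.367 − 0.224 = 3.143 Mbps.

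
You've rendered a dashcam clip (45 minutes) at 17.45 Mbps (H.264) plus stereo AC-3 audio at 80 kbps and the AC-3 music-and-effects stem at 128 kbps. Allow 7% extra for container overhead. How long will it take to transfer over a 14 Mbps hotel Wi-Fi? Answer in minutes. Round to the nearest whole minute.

61 minutes

45 min = 2700 s
Audio total: 80 + 128 = 208 kbps = 0.208 Mbps.
Total bitrate: 17.658 Mbps.
File: 17.658 Mbps × 2700 s = 47676.6 Mb.
With 7% container overhead: ×1.07. → 51014.0 Mb.
At 14 Mbps: 51014.0 / 14 = 3643.9 s ≈ 60.7 minutes.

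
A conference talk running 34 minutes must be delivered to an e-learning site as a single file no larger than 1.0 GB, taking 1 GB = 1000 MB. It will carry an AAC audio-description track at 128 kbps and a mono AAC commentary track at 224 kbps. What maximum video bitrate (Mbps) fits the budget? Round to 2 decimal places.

Budget: 1.0 GB = 8000.0 Mb.
34 min = 2040 s
Total bitrate budget: 8000.0 Mb / 2040 s = 3.922 Mbps.
Audio total: 128 + 224 = 352 kbps = 0.352 Mbps.
Video: 3.922 − 0.352 = 3.570 Mbps.

3.57 Mbps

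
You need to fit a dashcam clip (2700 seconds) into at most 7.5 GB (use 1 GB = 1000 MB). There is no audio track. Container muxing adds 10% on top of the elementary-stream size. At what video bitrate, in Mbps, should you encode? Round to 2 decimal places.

20.20 Mbps

Budget: 7.5 GB = 60000.0 Mb.
Stream payload after overhead: 60000.0 / 1.10 = 54545.5 Mb.
Total bitrate budget: 54545.5 Mb / 2700 s = 20.202 Mbps.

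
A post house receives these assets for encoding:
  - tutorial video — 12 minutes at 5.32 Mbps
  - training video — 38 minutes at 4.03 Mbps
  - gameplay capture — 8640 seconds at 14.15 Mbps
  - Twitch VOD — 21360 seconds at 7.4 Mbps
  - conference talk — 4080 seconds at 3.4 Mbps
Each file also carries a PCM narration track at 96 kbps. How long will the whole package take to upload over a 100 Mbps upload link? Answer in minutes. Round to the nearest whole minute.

52 minutes

Audio: 96 kbps = 0.096 Mbps.
tutorial video: 5.416 Mbps × 720 s = 3899.5 Mb
training video: 4.126 Mbps × 2280 s = 9407.3 Mb
gameplay capture: 14.246 Mbps × 8640 s = 123085.4 Mb
Twitch VOD: 7.496 Mbps × 21360 s = 160114.6 Mb
conference talk: 3.496 Mbps × 4080 s = 14263.7 Mb
Total: 310770.5 Mb = 38846.3 MB.
At 100 Mbps: 310770.5 / 100 = 3108 s ≈ 51.8 minutes.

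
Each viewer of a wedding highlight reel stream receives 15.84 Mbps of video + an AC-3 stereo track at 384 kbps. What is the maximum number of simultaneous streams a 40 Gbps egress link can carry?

Audio: 384 kbps = 0.384 Mbps.
Per-viewer media rate: 16.224 Mbps.
40 Gbps = 40,000 Mbps; 40,000 / 16.224 = 2465.48 → 2465 viewers.

2465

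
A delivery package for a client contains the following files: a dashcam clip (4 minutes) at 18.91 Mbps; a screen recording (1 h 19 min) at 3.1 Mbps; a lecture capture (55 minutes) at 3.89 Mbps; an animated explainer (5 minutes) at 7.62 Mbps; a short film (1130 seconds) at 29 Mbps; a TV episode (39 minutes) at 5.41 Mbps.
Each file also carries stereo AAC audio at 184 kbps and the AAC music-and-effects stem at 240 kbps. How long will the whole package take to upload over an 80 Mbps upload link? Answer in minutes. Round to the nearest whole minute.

18 minutes

Audio total: 184 + 240 = 424 kbps = 0.424 Mbps.
dashcam clip: 19.334 Mbps × 240 s = 4640.2 Mb
screen recording: 3.524 Mbps × 4740 s = 16703.8 Mb
lecture capture: 4.314 Mbps × 3300 s = 14236.2 Mb
animated explainer: 8.044 Mbps × 300 s = 2413.2 Mb
short film: 29.424 Mbps × 1130 s = 33249.1 Mb
TV episode: 5.834 Mbps × 2340 s = 13651.6 Mb
Total: 84894.0 Mb = 10611.8 MB.
At 80 Mbps: 84894.0 / 80 = 1061 s ≈ 17.7 minutes.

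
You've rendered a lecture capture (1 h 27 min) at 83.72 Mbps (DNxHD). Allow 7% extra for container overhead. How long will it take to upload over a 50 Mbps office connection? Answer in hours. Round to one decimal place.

2.6 hours

1 h 27 min = 87 min = 5220 s
File: 83.720 Mbps × 5220 s = 437018.4 Mb.
With 7% container overhead: ×1.07. → 467609.7 Mb.
At 50 Mbps: 467609.7 / 50 = 9352.2 s ≈ 2.6 hours.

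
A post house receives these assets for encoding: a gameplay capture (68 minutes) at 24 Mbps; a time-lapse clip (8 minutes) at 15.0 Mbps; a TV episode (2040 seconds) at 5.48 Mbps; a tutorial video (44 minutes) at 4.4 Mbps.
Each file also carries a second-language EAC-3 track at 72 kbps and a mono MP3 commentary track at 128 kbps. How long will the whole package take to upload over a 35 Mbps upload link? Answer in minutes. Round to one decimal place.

61.8 minutes

Audio total: 72 + 128 = 200 kbps = 0.200 Mbps.
gameplay capture: 24.200 Mbps × 4080 s = 98736.0 Mb
time-lapse clip: 15.200 Mbps × 480 s = 7296.0 Mb
TV episode: 5.680 Mbps × 2040 s = 11587.2 Mb
tutorial video: 4.600 Mbps × 2640 s = 12144.0 Mb
Total: 129763.2 Mb = 16220.4 MB.
At 35 Mbps: 129763.2 / 35 = 3708 s ≈ 61.8 minutes.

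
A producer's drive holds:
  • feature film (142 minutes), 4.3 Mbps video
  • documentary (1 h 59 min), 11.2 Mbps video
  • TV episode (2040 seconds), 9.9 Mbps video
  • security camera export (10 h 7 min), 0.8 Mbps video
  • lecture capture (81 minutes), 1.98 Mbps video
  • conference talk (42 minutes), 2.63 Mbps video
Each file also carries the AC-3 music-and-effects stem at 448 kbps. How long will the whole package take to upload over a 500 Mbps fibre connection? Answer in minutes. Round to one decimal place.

7.0 minutes

Audio: 448 kbps = 0.448 Mbps.
feature film: 4.748 Mbps × 8520 s = 40453.0 Mb
documentary: 11.648 Mbps × 7140 s = 83166.7 Mb
TV episode: 10.348 Mbps × 2040 s = 21109.9 Mb
security camera export: 1.248 Mbps × 36420 s = 45452.2 Mb
lecture capture: 2.428 Mbps × 4860 s = 11800.1 Mb
conference talk: 3.078 Mbps × 2520 s = 7756.6 Mb
Total: 209738.4 Mb = 26217.3 MB.
At 500 Mbps: 209738.4 / 500 = 419 s ≈ 6.99 minutes.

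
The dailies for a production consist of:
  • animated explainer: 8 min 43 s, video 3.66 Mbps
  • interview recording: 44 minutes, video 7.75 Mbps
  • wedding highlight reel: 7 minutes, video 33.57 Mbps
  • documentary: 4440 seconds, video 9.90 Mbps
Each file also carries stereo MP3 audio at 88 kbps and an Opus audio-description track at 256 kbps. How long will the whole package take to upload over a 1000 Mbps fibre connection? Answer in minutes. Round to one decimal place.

1.4 minutes

Audio total: 88 + 256 = 344 kbps = 0.344 Mbps.
animated explainer: 4.004 Mbps × 523 s = 2094.1 Mb
interview recording: 8.094 Mbps × 2640 s = 21368.2 Mb
wedding highlight reel: 33.914 Mbps × 420 s = 14243.9 Mb
documentary: 10.244 Mbps × 4440 s = 45483.4 Mb
Total: 83189.5 Mb = 10398.7 MB.
At 1000 Mbps: 83189.5 / 1000 = 83 s ≈ 1.39 minutes.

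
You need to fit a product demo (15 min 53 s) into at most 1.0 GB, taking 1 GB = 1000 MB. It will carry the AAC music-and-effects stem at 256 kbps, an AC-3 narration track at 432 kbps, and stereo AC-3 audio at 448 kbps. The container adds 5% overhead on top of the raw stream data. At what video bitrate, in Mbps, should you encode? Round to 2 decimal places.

Budget: 1.0 GB = 8000.0 Mb.
Stream payload after overhead: 8000.0 / 1.05 = 7619.0 Mb.
15 min 53 s = 953 s
Total bitrate budget: 7619.0 Mb / 953 s = 7.995 Mbps.
Audio total: 256 + 432 + 448 = 1136 kbps = 1.136 Mbps.
Video: 7.995 − 1.136 = 6.859 Mbps.

6.86 Mbps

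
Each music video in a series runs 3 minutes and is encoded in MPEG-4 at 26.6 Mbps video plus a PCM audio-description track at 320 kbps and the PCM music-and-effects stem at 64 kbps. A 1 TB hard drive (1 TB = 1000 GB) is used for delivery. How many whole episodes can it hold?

3 min = 180 s
Audio total: 320 + 64 = 384 kbps = 0.384 Mbps.
Total bitrate: 26.984 Mbps.
Per item: 26.984 Mbps × 180 s = 4,857 Mb = 607.1 MB.
Capacity: 1 TB = 8,000,000 Mb; 1647.07 items → 1647 complete.

1647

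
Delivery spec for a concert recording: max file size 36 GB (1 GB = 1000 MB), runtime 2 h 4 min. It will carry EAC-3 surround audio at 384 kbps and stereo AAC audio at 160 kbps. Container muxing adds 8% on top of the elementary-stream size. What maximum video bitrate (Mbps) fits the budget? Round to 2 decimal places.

35.30 Mbps

Budget: 36 GB = 288000.0 Mb.
Stream payload after overhead: 288000.0 / 1.08 = 266666.7 Mb.
2 h 4 min = 124 min = 7440 s
Total bitrate budget: 266666.7 Mb / 7440 s = 35.842 Mbps.
Audio total: 384 + 160 = 544 kbps = 0.544 Mbps.
Video: 35.842 − 0.544 = 35.298 Mbps.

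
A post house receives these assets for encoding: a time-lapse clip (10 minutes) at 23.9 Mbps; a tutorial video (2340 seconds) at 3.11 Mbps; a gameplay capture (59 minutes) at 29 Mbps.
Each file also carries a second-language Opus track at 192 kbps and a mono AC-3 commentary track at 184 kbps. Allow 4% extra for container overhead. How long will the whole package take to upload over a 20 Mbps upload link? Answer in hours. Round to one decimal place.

Audio total: 192 + 184 = 376 kbps = 0.376 Mbps.
time-lapse clip: 24.276 Mbps × 600 s × 1.04 = 15148.2 Mb
tutorial video: 3.486 Mbps × 2340 s × 1.04 = 8483.5 Mb
gameplay capture: 29.376 Mbps × 3540 s × 1.04 = 108150.7 Mb
Total: 131782.4 Mb = 16472.8 MB.
At 20 Mbps: 131782.4 / 20 = 6589 s ≈ 1.83 hours.

1.8 hours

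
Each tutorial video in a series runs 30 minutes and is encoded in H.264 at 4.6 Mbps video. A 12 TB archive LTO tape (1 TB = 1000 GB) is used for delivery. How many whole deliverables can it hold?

30 min = 1800 s
Per item: 4.600 Mbps × 1800 s = 8,280 Mb = 1,035 MB.
Capacity: 12 TB = 96,000,000 Mb; 11594.20 items → 11594 complete.

11594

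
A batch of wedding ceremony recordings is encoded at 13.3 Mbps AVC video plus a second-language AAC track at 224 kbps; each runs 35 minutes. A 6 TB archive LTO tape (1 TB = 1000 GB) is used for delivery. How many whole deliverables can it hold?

1690

35 min = 2100 s
Audio: 224 kbps = 0.224 Mbps.
Total bitrate: 13.524 Mbps.
Per item: 13.524 Mbps × 2100 s = 28,400 Mb = 3,550 MB.
Capacity: 6 TB = 48,000,000 Mb; 1690.12 items → 1690 complete.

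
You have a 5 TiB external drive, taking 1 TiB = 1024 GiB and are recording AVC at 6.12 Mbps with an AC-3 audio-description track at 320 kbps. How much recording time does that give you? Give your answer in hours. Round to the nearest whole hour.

Audio: 320 kbps = 0.320 Mbps.
Total bitrate: 6.12 + 0.320 = 6.440 Mbps.
Capacity: 5 TiB = 43,980,465 Mb.
Recording time: 43,980,465 / 6.440 = 6,829,265 s ≈ 1,897 hours.

1897 hours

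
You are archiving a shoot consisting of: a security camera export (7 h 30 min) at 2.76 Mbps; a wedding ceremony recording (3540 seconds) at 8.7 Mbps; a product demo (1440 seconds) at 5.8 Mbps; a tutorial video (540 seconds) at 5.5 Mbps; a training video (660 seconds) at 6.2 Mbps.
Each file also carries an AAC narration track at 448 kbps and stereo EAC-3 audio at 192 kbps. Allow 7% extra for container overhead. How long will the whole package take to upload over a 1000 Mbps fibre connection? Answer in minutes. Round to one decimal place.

2.5 minutes

Audio total: 448 + 192 = 640 kbps = 0.640 Mbps.
security camera export: 3.400 Mbps × 27000 s × 1.07 = 98226.0 Mb
wedding ceremony recording: 9.340 Mbps × 3540 s × 1.07 = 35378.1 Mb
product demo: 6.440 Mbps × 1440 s × 1.07 = 9922.8 Mb
tutorial video: 6.140 Mbps × 540 s × 1.07 = 3547.7 Mb
training video: 6.840 Mbps × 660 s × 1.07 = 4830.4 Mb
Total: 151904.9 Mb = 18988.1 MB.
At 1000 Mbps: 151904.9 / 1000 = 152 s ≈ 2.53 minutes.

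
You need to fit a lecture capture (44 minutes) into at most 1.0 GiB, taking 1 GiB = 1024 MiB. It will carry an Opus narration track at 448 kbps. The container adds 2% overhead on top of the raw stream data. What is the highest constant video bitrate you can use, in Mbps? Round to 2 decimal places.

2.74 Mbps

Budget: 1.0 GiB = 8589.9 Mb.
Stream payload after overhead: 8589.9 / 1.02 = 8421.5 Mb.
44 min = 2640 s
Total bitrate budget: 8421.5 Mb / 2640 s = 3.190 Mbps.
Audio: 448 kbps = 0.448 Mbps.
Video: 3.190 − 0.448 = 2.742 Mbps.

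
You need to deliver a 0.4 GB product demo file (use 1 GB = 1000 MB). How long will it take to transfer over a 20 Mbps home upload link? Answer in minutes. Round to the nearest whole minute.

File: 0.4 GB = 3200.0 Mb.
At 20 Mbps: 3200.0 / 20 = 160.0 s ≈ 2.67 minutes.

3 minutes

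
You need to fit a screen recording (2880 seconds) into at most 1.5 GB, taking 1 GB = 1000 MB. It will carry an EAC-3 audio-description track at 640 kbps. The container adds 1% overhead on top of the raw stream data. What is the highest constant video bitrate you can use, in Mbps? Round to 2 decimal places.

Budget: 1.5 GB = 12000.0 Mb.
Stream payload after overhead: 12000.0 / 1.01 = 11881.2 Mb.
Total bitrate budget: 11881.2 Mb / 2880 s = 4.125 Mbps.
Audio: 640 kbps = 0.640 Mbps.
Video: 4.125 − 0.640 = 3.485 Mbps.

3.49 Mbps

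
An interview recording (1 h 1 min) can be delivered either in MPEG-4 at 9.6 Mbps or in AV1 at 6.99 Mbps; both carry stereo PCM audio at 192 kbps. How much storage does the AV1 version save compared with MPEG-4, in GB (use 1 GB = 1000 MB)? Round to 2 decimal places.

1.19 GB

1 h 1 min = 61 min = 3660 s
Audio: 192 kbps = 0.192 Mbps.
MPEG-4: 9.792 Mbps × 3660 s = 35838.7 Mb = 4.480 GB.
AV1: 7.182 Mbps × 3660 s = 26286.1 Mb = 3.286 GB.
Saving: 4.480 − 3.286 = 1.194 GB.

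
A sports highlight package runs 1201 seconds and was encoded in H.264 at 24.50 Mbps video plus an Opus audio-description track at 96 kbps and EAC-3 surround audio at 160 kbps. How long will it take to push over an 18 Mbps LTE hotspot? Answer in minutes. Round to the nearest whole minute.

28 minutes

Audio total: 96 + 160 = 256 kbps = 0.256 Mbps.
Total bitrate: 24.756 Mbps.
File: 24.756 Mbps × 1201 s = 29732.0 Mb.
At 18 Mbps: 29732.0 / 18 = 1651.8 s ≈ 27.5 minutes.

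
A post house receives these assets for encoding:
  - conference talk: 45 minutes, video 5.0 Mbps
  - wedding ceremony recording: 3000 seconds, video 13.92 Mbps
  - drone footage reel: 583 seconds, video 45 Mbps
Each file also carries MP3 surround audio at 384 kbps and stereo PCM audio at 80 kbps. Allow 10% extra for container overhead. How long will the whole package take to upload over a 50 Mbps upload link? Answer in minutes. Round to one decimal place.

31.0 minutes

Audio total: 384 + 80 = 464 kbps = 0.464 Mbps.
conference talk: 5.464 Mbps × 2700 s × 1.10 = 16228.1 Mb
wedding ceremony recording: 14.384 Mbps × 3000 s × 1.10 = 47467.2 Mb
drone footage reel: 45.464 Mbps × 583 s × 1.10 = 29156.1 Mb
Total: 92851.3 Mb = 11606.4 MB.
At 50 Mbps: 92851.3 / 50 = 1857 s ≈ 31 minutes.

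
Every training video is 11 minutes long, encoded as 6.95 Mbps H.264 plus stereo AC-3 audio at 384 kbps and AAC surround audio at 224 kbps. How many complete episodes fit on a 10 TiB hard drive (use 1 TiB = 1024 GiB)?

17633

11 min = 660 s
Audio total: 384 + 224 = 608 kbps = 0.608 Mbps.
Total bitrate: 7.558 Mbps.
Per item: 7.558 Mbps × 660 s = 4,988 Mb = 623.5 MB.
Capacity: 10 TiB = 87,960,930 Mb; 17633.52 items → 17633 complete.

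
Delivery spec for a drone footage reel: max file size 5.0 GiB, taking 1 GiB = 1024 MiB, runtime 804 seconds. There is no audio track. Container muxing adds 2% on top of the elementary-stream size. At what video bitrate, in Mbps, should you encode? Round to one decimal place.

Budget: 5.0 GiB = 42949.7 Mb.
Stream payload after overhead: 42949.7 / 1.02 = 42107.5 Mb.
Total bitrate budget: 42107.5 Mb / 804 s = 52.373 Mbps.

52.4 Mbps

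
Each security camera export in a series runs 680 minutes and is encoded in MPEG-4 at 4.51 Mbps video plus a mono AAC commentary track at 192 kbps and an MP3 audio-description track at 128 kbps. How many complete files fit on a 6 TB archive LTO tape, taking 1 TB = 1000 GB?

243

680 min = 40800 s
Audio total: 192 + 128 = 320 kbps = 0.320 Mbps.
Total bitrate: 4.830 Mbps.
Per item: 4.830 Mbps × 40800 s = 197,064 Mb = 24,633 MB.
Capacity: 6 TB = 48,000,000 Mb; 243.58 items → 243 complete.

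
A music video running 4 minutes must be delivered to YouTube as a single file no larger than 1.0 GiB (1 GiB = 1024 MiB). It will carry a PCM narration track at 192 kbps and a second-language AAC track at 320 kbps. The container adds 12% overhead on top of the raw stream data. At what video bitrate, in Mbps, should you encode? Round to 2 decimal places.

Budget: 1.0 GiB = 8589.9 Mb.
Stream payload after overhead: 8589.9 / 1.12 = 7669.6 Mb.
4 min = 240 s
Total bitrate budget: 7669.6 Mb / 240 s = 31.957 Mbps.
Audio total: 192 + 320 = 512 kbps = 0.512 Mbps.
Video: 31.957 − 0.512 = 31.445 Mbps.

31.44 Mbps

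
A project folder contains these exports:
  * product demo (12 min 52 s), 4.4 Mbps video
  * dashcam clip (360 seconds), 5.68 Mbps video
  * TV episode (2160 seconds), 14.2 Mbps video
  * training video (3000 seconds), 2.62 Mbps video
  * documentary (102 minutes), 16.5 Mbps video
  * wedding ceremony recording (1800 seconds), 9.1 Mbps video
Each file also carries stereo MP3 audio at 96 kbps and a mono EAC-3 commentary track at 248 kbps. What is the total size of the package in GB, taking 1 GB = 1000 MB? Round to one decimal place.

Audio total: 96 + 248 = 344 kbps = 0.344 Mbps.
product demo: 4.744 Mbps × 772 s = 3662.4 Mb
dashcam clip: 6.024 Mbps × 360 s = 2168.6 Mb
TV episode: 14.544 Mbps × 2160 s = 31415.0 Mb
training video: 2.964 Mbps × 3000 s = 8892.0 Mb
documentary: 16.844 Mbps × 6120 s = 103085.3 Mb
wedding ceremony recording: 9.444 Mbps × 1800 s = 16999.2 Mb
Total: 166222.5 Mb = 20777.8 MB.
= 20.78 GB.

20.8 GB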